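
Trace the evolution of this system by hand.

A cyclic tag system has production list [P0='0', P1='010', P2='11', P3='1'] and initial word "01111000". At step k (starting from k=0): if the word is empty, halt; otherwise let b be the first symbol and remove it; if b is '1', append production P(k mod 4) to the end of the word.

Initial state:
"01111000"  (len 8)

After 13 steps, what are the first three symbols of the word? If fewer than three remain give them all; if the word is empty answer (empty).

100

[0] "01111000"  (len 8)
[1] "1111000"  (len 7)
[2] "111000010"  (len 9)
[3] "1100001011"  (len 10)
[4] "1000010111"  (len 10)
[5] "0000101110"  (len 10)
[6] "000101110"  (len 9)
[7] "00101110"  (len 8)
[8] "0101110"  (len 7)
[9] "101110"  (len 6)
[10] "01110010"  (len 8)
[11] "1110010"  (len 7)
[12] "1100101"  (len 7)
[13] "1001010"  (len 7)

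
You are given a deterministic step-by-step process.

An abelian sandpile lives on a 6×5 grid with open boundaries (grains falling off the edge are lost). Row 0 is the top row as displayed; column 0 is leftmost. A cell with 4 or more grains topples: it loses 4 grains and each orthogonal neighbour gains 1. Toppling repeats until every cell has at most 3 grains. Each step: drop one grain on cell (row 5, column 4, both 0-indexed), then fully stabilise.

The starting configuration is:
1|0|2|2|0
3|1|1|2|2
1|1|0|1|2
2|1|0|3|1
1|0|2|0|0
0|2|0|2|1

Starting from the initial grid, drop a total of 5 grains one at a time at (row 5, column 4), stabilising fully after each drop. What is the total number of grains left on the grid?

37

step 0: 1|0|2|2|0
3|1|1|2|2
1|1|0|1|2
2|1|0|3|1
1|0|2|0|0
0|2|0|2|1
step 1: 1|0|2|2|0
3|1|1|2|2
1|1|0|1|2
2|1|0|3|1
1|0|2|0|0
0|2|0|2|2
step 2: 1|0|2|2|0
3|1|1|2|2
1|1|0|1|2
2|1|0|3|1
1|0|2|0|0
0|2|0|2|3
step 3: 1|0|2|2|0
3|1|1|2|2
1|1|0|1|2
2|1|0|3|1
1|0|2|0|1
0|2|0|3|0
step 4: 1|0|2|2|0
3|1|1|2|2
1|1|0|1|2
2|1|0|3|1
1|0|2|0|1
0|2|0|3|1
step 5: 1|0|2|2|0
3|1|1|2|2
1|1|0|1|2
2|1|0|3|1
1|0|2|0|1
0|2|0|3|2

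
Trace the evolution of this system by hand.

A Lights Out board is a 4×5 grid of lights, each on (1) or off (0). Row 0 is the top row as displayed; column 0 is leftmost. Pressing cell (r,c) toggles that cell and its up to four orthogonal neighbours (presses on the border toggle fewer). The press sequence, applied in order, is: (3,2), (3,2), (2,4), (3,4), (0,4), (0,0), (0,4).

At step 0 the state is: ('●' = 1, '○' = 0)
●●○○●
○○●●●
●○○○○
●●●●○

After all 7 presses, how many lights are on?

0) ●●○○●
○○●●●
●○○○○
●●●●○
1) ●●○○●
○○●●●
●○●○○
●○○○○
2) ●●○○●
○○●●●
●○○○○
●●●●○
3) ●●○○●
○○●●○
●○○●●
●●●●●
4) ●●○○●
○○●●○
●○○●○
●●●○○
5) ●●○●○
○○●●●
●○○●○
●●●○○
6) ○○○●○
●○●●●
●○○●○
●●●○○
7) ○○○○●
●○●●○
●○○●○
●●●○○

9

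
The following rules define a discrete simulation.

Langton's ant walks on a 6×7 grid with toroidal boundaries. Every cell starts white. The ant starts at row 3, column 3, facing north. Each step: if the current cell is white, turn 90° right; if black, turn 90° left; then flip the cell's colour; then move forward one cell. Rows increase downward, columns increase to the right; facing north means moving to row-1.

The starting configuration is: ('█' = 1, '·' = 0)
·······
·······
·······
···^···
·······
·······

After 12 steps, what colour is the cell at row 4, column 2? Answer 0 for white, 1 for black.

t=0: ·······
·······
·······
···^···
·······
·······
t=1: ·······
·······
·······
···█>··
·······
·······
t=2: ·······
·······
·······
···██··
····v··
·······
t=3: ·······
·······
·······
···██··
···<█··
·······
t=4: ·······
·······
·······
···^█··
···██··
·······
t=5: ·······
·······
·······
··<·█··
···██··
·······
t=6: ·······
·······
··^····
··█·█··
···██··
·······
t=7: ·······
·······
··█>···
··█·█··
···██··
·······
t=8: ·······
·······
··██···
··█v█··
···██··
·······
t=9: ·······
·······
··██···
··<██··
···██··
·······
t=10: ·······
·······
··██···
···██··
··v██··
·······
t=11: ·······
·······
··██···
···██··
·<███··
·······
t=12: ·······
·······
··██···
·^·██··
·████··
·······

1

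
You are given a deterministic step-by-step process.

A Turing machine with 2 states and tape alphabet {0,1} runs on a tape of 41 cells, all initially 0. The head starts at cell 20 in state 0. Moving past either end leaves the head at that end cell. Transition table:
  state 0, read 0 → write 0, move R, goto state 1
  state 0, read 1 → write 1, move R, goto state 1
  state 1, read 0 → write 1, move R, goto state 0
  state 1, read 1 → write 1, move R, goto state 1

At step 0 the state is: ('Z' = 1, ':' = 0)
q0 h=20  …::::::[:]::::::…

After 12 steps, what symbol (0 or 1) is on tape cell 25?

1

t=0: q0 h=20  …::::::[:]::::::…
t=1: q1 h=21  …::::::[:]::::::…
t=2: q0 h=22  …:::::Z[:]::::::…
t=3: q1 h=23  …::::Z:[:]::::::…
t=4: q0 h=24  …:::Z:Z[:]::::::…
t=5: q1 h=25  …::Z:Z:[:]::::::…
t=6: q0 h=26  …:Z:Z:Z[:]::::::…
t=7: q1 h=27  …Z:Z:Z:[:]::::::…
t=8: q0 h=28  …:Z:Z:Z[:]::::::…
t=9: q1 h=29  …Z:Z:Z:[:]::::::…
t=10: q0 h=30  …:Z:Z:Z[:]::::::…
t=11: q1 h=31  …Z:Z:Z:[:]::::::…
t=12: q0 h=32  …:Z:Z:Z[:]::::::…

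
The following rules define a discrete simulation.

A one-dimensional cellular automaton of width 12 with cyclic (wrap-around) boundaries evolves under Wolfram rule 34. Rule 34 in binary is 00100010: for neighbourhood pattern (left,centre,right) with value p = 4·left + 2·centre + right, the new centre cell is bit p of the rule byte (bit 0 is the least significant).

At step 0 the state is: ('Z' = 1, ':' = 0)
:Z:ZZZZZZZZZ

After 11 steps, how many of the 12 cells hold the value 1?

step 0: :Z:ZZZZZZZZZ
step 1: Z:Z:::::::::
step 2: :Z:::::::::Z
step 3: Z:::::::::Z:
step 4: :::::::::Z:Z
step 5: ::::::::Z:Z:
step 6: :::::::Z:Z::
step 7: ::::::Z:Z:::
step 8: :::::Z:Z::::
step 9: ::::Z:Z:::::
step 10: :::Z:Z::::::
step 11: ::Z:Z:::::::

2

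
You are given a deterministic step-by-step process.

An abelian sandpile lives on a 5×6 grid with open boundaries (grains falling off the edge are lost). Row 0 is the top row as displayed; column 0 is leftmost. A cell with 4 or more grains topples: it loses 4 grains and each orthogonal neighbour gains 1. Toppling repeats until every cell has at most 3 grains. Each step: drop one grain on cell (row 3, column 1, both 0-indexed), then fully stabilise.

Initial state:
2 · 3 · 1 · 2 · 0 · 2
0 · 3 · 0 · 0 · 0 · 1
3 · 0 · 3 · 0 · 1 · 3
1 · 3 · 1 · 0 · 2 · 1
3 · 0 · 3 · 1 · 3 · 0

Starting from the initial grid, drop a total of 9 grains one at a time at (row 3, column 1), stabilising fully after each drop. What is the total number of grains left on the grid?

[0] 2 · 3 · 1 · 2 · 0 · 2
0 · 3 · 0 · 0 · 0 · 1
3 · 0 · 3 · 0 · 1 · 3
1 · 3 · 1 · 0 · 2 · 1
3 · 0 · 3 · 1 · 3 · 0
[1] 2 · 3 · 1 · 2 · 0 · 2
0 · 3 · 0 · 0 · 0 · 1
3 · 1 · 3 · 0 · 1 · 3
2 · 0 · 2 · 0 · 2 · 1
3 · 1 · 3 · 1 · 3 · 0
[2] 2 · 3 · 1 · 2 · 0 · 2
0 · 3 · 0 · 0 · 0 · 1
3 · 1 · 3 · 0 · 1 · 3
2 · 1 · 2 · 0 · 2 · 1
3 · 1 · 3 · 1 · 3 · 0
[3] 2 · 3 · 1 · 2 · 0 · 2
0 · 3 · 0 · 0 · 0 · 1
3 · 1 · 3 · 0 · 1 · 3
2 · 2 · 2 · 0 · 2 · 1
3 · 1 · 3 · 1 · 3 · 0
[4] 2 · 3 · 1 · 2 · 0 · 2
0 · 3 · 0 · 0 · 0 · 1
3 · 1 · 3 · 0 · 1 · 3
2 · 3 · 2 · 0 · 2 · 1
3 · 1 · 3 · 1 · 3 · 0
[5] 2 · 3 · 1 · 2 · 0 · 2
0 · 3 · 0 · 0 · 0 · 1
3 · 2 · 3 · 0 · 1 · 3
3 · 0 · 3 · 0 · 2 · 1
3 · 2 · 3 · 1 · 3 · 0
[6] 2 · 3 · 1 · 2 · 0 · 2
0 · 3 · 0 · 0 · 0 · 1
3 · 2 · 3 · 0 · 1 · 3
3 · 1 · 3 · 0 · 2 · 1
3 · 2 · 3 · 1 · 3 · 0
[7] 2 · 3 · 1 · 2 · 0 · 2
0 · 3 · 0 · 0 · 0 · 1
3 · 2 · 3 · 0 · 1 · 3
3 · 2 · 3 · 0 · 2 · 1
3 · 2 · 3 · 1 · 3 · 0
[8] 2 · 3 · 1 · 2 · 0 · 2
0 · 3 · 0 · 0 · 0 · 1
3 · 2 · 3 · 0 · 1 · 3
3 · 3 · 3 · 0 · 2 · 1
3 · 2 · 3 · 1 · 3 · 0
[9] 3 · 0 · 2 · 2 · 0 · 2
2 · 1 · 2 · 0 · 0 · 1
1 · 3 · 1 · 1 · 1 · 3
3 · 0 · 3 · 1 · 2 · 1
1 · 2 · 1 · 2 · 3 · 0

44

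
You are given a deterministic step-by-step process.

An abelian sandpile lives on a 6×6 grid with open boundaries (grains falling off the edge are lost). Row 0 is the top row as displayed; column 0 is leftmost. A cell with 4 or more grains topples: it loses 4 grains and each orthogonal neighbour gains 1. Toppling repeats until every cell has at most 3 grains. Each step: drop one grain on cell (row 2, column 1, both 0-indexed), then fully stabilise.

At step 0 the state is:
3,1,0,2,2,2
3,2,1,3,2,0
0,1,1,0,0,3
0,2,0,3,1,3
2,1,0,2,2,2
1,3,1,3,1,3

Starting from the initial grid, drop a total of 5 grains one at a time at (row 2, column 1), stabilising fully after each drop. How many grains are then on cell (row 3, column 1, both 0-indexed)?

3

gen 0: 3,1,0,2,2,2
3,2,1,3,2,0
0,1,1,0,0,3
0,2,0,3,1,3
2,1,0,2,2,2
1,3,1,3,1,3
gen 1: 3,1,0,2,2,2
3,2,1,3,2,0
0,2,1,0,0,3
0,2,0,3,1,3
2,1,0,2,2,2
1,3,1,3,1,3
gen 2: 3,1,0,2,2,2
3,2,1,3,2,0
0,3,1,0,0,3
0,2,0,3,1,3
2,1,0,2,2,2
1,3,1,3,1,3
gen 3: 3,1,0,2,2,2
3,3,1,3,2,0
1,0,2,0,0,3
0,3,0,3,1,3
2,1,0,2,2,2
1,3,1,3,1,3
gen 4: 3,1,0,2,2,2
3,3,1,3,2,0
1,1,2,0,0,3
0,3,0,3,1,3
2,1,0,2,2,2
1,3,1,3,1,3
gen 5: 3,1,0,2,2,2
3,3,1,3,2,0
1,2,2,0,0,3
0,3,0,3,1,3
2,1,0,2,2,2
1,3,1,3,1,3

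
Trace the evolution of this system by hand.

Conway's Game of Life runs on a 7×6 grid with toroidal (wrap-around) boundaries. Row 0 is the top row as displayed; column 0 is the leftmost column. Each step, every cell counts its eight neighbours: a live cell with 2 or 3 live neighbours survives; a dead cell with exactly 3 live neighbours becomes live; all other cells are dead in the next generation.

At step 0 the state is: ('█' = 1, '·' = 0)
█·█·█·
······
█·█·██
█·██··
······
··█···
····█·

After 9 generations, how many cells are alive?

k=0  █·█·█·
······
█·█·██
█·██··
······
··█···
····█·
k=1  ···█·█
█···█·
█·█·██
█·███·
·███··
······
·█···█
k=2  ·····█
██····
█·█···
█·····
·█··█·
██····
█···█·
k=3  ·█···█
██···█
█····█
█····█
·█···█
██····
██····
k=4  ··█··█
·█··█·
····█·
·█··█·
·█···█
··█··█
··█··█
k=5  ██████
···███
···███
█···██
·██·██
·██·██
██████
k=6  ······
·█····
······
·██···
··█···
······
······
k=7  ······
······
·██···
·██···
·██···
······
······
k=8  ······
······
·██···
█··█··
·██···
······
······
k=9  ······
······
·██···
█··█··
·██···
······
······

6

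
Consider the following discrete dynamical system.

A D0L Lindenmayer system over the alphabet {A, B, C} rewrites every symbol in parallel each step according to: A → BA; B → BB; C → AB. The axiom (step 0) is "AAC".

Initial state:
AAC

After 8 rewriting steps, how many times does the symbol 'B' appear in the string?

0) AAC
1) BABAAB
2) BBBABBBABABB
3) BBBBBBBABBBBBBBABBBABBBB
4) BBBBBBBBBBBBBBBABBBBBBBBBBBBBBBABBBBBBBABBBBBBBB
5) BBBBBBBBBBBBBBBBBBBBBBBBBBBBBBBABBBBBBBBBBBBBBBBBBBBBBBBBBBBBBBABBBBBBBBBBBBBBBABBBBBBBBBBBBBBBB
6) BBBBBBBBBBBBBBBBBBBBBBBBBBBBBBBBBBBBBBBBBBBBBBBBBBBBBBBBBB…BBBBBBBBBBBBBBBBBBBBBBBBBABBBBBBBBBBBBBBBBBBBBBBBBBBBBBBBB  (len 192)
7) BBBBBBBBBBBBBBBBBBBBBBBBBBBBBBBBBBBBBBBBBBBBBBBBBBBBBBBBBB…BBBBBBBBBBBBBBBBBBBBBBBBBBBBBBBBBBBBBBBBBBBBBBBBBBBBBBBBBB  (len 384)
8) BBBBBBBBBBBBBBBBBBBBBBBBBBBBBBBBBBBBBBBBBBBBBBBBBBBBBBBBBB…BBBBBBBBBBBBBBBBBBBBBBBBBBBBBBBBBBBBBBBBBBBBBBBBBBBBBBBBBB  (len 768)

765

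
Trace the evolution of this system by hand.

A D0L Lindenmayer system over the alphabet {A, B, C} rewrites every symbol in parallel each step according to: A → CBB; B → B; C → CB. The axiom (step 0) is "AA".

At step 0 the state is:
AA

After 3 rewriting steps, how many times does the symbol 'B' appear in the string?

gen 0: AA
gen 1: CBBCBB
gen 2: CBBBCBBB
gen 3: CBBBBCBBBB

8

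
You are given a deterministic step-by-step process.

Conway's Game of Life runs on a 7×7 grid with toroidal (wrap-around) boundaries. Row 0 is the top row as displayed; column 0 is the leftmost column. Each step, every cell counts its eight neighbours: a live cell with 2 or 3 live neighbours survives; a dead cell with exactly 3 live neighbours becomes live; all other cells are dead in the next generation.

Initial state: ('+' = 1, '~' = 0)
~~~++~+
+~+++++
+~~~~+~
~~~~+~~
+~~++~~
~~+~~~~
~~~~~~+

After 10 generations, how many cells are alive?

12

k=0  ~~~++~+
+~+++++
+~~~~+~
~~~~+~~
+~~++~~
~~+~~~~
~~~~~~+
k=1  ~~+~~~~
+++~~~~
++~~~~~
~~~++++
~~~++~~
~~~+~~~
~~~+~+~
k=2  ~~++~~~
+~+~~~~
~~~+++~
+~++~++
~~+~~~~
~~++~~~
~~+++~~
k=3  ~~~~+~~
~++~~~~
+~~~~+~
~++~~++
~~~~+~+
~+~~+~~
~+~~+~~
k=4  ~+++~~~
~+~~~~~
+~~~~+~
~+~~+~~
~++++~+
+~~++~~
~~~+++~
k=5  ~+~+~~~
++~~~~~
++~~~~~
~+~~+~+
~+~~~~~
++~~~~+
~+~~~+~
k=6  ~+~~~~~
~~~~~~~
~~+~~~+
~++~~~~
~++~~++
~++~~~+
~+~~~~+
k=7  +~~~~~~
~~~~~~~
~++~~~~
~~~+~++
~~~+~++
~~~~~~+
~+~~~~~
k=8  ~~~~~~~
~+~~~~~
~~+~~~~
+~~+~++
+~~~~~~
+~~~~++
+~~~~~~
k=9  ~~~~~~~
~~~~~~~
+++~~~+
++~~~~+
~+~~+~~
++~~~~~
+~~~~~~
k=10  ~~~~~~~
++~~~~~
~~+~~~+
~~~~~++
~~+~~~+
++~~~~~
++~~~~~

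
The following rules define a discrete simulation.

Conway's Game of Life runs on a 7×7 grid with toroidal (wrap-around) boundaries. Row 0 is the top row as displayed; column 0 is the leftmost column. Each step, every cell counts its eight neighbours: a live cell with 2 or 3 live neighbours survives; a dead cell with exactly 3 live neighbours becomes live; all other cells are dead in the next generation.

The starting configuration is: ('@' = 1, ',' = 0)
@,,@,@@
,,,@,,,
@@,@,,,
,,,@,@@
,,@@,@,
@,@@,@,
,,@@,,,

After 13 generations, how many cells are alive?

21

gen 0: @,,@,@@
,,,@,,,
@@,@,,,
,,,@,@@
,,@@,@,
@,@@,@,
,,@@,,,
gen 1: ,,,@,,@
,@,@,,,
@,,@,,@
@@,@,@@
,@,,,@,
,,,,,,@
@,,,,@,
gen 2: @,@,@,@
,,,@@,@
,,,@,@,
,@,,,@,
,@@,@@,
@,,,,@@
@,,,,@,
gen 3: @@,,@,,
@,@,,,@
,,@@,@@
,@,@,@@
,@@,@,,
@,,,,,,
,,,,@,,
gen 4: @@,@,@@
,,@,@,,
,,,@,,,
,@,,,,@
,@@@@@@
,@,@,,,
@@,,,,,
gen 5: ,,,@@@@
@@@,@@@
,,@@,,,
,@,,,,@
,@,@@@@
,,,@,@@
,,,,@,,
gen 6: ,@@,,,,
@@,,,,,
,,,@@,,
,@,,,,@
,,,@,,,
@,@@,,@
,,,,,,,
gen 7: @@@,,,,
@@,@,,,
,@@,,,,
,,@@@,,
,@,@,,@
,,@@,,,
@,,@,,,
gen 8: ,,,@,,@
,,,@,,,
@,,,@,,
@,,,@,,
,@,,,,,
@@,@@,,
@,,@,,,
gen 9: ,,@@@,,
,,,@@,,
,,,@@,,
@@,,,,,
,@@@@,,
@@,@@,,
@@,@,,@
gen 10: @@,,,@,
,,,,,@,
,,@@@,,
@@,,,,,
,,,,@,,
,,,,,@@
,,,,,@@
gen 11: @,,,@@,
,@@@,@@
,@@@@,,
,@@,@,,
@,,,,@@
,,,,@,@
,,,,@,,
gen 12: @@@,,,,
,,,,,,@
,,,,,,,
,,,,@,@
@@,@@,@
@,,,@,@
,,,@@,@
gen 13: @@@@,@@
@@,,,,,
,,,,,@,
,,,@@,@
,@,@@,,
,@@,,,,
,,@@@,@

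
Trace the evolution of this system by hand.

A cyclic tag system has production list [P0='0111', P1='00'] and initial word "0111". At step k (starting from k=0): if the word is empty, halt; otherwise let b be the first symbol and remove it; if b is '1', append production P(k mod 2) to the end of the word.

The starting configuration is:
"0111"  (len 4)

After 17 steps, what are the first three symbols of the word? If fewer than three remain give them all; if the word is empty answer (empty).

100

0) "0111"  (len 4)
1) "111"  (len 3)
2) "1100"  (len 4)
3) "1000111"  (len 7)
4) "00011100"  (len 8)
5) "0011100"  (len 7)
6) "011100"  (len 6)
7) "11100"  (len 5)
8) "110000"  (len 6)
9) "100000111"  (len 9)
10) "0000011100"  (len 10)
11) "000011100"  (len 9)
12) "00011100"  (len 8)
13) "0011100"  (len 7)
14) "011100"  (len 6)
15) "11100"  (len 5)
16) "110000"  (len 6)
17) "100000111"  (len 9)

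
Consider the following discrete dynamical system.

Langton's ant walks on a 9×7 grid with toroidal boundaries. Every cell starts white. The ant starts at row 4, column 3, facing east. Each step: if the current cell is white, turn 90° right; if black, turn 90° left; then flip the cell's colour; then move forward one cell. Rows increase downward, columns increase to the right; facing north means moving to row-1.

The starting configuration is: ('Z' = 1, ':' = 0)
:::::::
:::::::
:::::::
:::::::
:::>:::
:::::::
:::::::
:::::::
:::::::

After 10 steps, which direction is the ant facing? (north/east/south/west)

t=0: :::::::
:::::::
:::::::
:::::::
:::>:::
:::::::
:::::::
:::::::
:::::::
t=1: :::::::
:::::::
:::::::
:::::::
:::Z:::
:::v:::
:::::::
:::::::
:::::::
t=2: :::::::
:::::::
:::::::
:::::::
:::Z:::
::<Z:::
:::::::
:::::::
:::::::
t=3: :::::::
:::::::
:::::::
:::::::
::^Z:::
::ZZ:::
:::::::
:::::::
:::::::
t=4: :::::::
:::::::
:::::::
:::::::
::Z>:::
::ZZ:::
:::::::
:::::::
:::::::
t=5: :::::::
:::::::
:::::::
:::^:::
::Z::::
::ZZ:::
:::::::
:::::::
:::::::
t=6: :::::::
:::::::
:::::::
:::Z>::
::Z::::
::ZZ:::
:::::::
:::::::
:::::::
t=7: :::::::
:::::::
:::::::
:::ZZ::
::Z:v::
::ZZ:::
:::::::
:::::::
:::::::
t=8: :::::::
:::::::
:::::::
:::ZZ::
::Z<Z::
::ZZ:::
:::::::
:::::::
:::::::
t=9: :::::::
:::::::
:::::::
:::^Z::
::ZZZ::
::ZZ:::
:::::::
:::::::
:::::::
t=10: :::::::
:::::::
:::::::
::<:Z::
::ZZZ::
::ZZ:::
:::::::
:::::::
:::::::

west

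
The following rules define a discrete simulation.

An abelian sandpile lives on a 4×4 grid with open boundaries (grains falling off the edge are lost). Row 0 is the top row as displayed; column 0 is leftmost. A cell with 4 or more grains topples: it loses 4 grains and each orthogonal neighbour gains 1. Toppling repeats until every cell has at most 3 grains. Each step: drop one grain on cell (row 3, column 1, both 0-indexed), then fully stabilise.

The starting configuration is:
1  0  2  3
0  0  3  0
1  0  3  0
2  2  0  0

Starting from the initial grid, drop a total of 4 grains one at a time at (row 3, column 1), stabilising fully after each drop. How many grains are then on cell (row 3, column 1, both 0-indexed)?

t=0: 1  0  2  3
0  0  3  0
1  0  3  0
2  2  0  0
t=1: 1  0  2  3
0  0  3  0
1  0  3  0
2  3  0  0
t=2: 1  0  2  3
0  0  3  0
1  1  3  0
3  0  1  0
t=3: 1  0  2  3
0  0  3  0
1  1  3  0
3  1  1  0
t=4: 1  0  2  3
0  0  3  0
1  1  3  0
3  2  1  0

2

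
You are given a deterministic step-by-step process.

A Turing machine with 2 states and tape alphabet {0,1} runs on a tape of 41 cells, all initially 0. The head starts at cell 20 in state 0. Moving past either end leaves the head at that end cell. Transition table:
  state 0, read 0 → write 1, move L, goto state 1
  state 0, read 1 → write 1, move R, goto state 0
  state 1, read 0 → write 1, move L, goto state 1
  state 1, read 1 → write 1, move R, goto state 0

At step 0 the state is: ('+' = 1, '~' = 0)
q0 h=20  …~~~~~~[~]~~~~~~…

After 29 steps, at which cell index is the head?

8

step 0: q0 h=20  …~~~~~~[~]~~~~~~…
step 1: q1 h=19  …~~~~~~[~]+~~~~~…
step 2: q1 h=18  …~~~~~~[~]++~~~~…
step 3: q1 h=17  …~~~~~~[~]+++~~~…
step 4: q1 h=16  …~~~~~~[~]++++~~…
step 5: q1 h=15  …~~~~~~[~]+++++~…
step 6: q1 h=14  …~~~~~~[~]++++++…
step 7: q1 h=13  …~~~~~~[~]++++++…
step 8: q1 h=12  …~~~~~~[~]++++++…
step 9: q1 h=11  …~~~~~~[~]++++++…
step 10: q1 h=10  …~~~~~~[~]++++++…
step 11: q1 h= 9  …~~~~~~[~]++++++…
step 12: q1 h= 8  …~~~~~~[~]++++++…
step 13: q1 h= 7  …~~~~~~[~]++++++…
step 14: q1 h= 6  |~~~~~~[~]++++++…
step 15: q1 h= 5  |~~~~~[~]++++++…
step 16: q1 h= 4  |~~~~[~]++++++…
step 17: q1 h= 3  |~~~[~]++++++…
step 18: q1 h= 2  |~~[~]++++++…
step 19: q1 h= 1  |~[~]++++++…
step 20: q1 h= 0  |[~]++++++…
step 21: q1 h= 0  |[+]++++++…
step 22: q0 h= 1  |+[+]++++++…
step 23: q0 h= 2  |++[+]++++++…
step 24: q0 h= 3  |+++[+]++++++…
step 25: q0 h= 4  |++++[+]++++++…
step 26: q0 h= 5  |+++++[+]++++++…
step 27: q0 h= 6  |++++++[+]++++++…
step 28: q0 h= 7  …++++++[+]++++++…
step 29: q0 h= 8  …++++++[+]++++++…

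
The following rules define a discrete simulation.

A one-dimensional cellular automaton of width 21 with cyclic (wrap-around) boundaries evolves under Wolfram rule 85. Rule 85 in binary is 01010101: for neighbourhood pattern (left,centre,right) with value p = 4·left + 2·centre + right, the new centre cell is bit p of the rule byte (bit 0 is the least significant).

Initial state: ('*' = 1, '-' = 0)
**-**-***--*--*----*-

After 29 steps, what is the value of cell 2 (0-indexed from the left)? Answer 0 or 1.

step 0: **-**-***--*--*----*-
step 1: -*--*---**-**-****-*-
step 2: -**-***--*--*----*-**
step 3: --*---**-**-****-*--*
step 4: *-***--*--*----*-**-*
step 5: *---**-**-****-*--*--
step 6: ***--*--*----*-**-**-
step 7: --**-**-****-*--*--*-
step 8: *--*--*----*-**-**-**
step 9: **-**-****-*--*--*---
step 10: -*--*----*-**-**-***-
step 11: -**-****-*--*--*---**
step 12: --*----*-**-**-***--*
step 13: *-****-*--*--*---**-*
step 14: *----*-**-**-***--*--
step 15: ****-*--*--*---**-**-
step 16: ---*-**-**-***--*--*-
step 17: **-*--*--*---**-**-**
step 18: -*-**-**-***--*--*---
step 19: -*--*--*---**-**-****
step 20: -**-**-***--*--*----*
step 21: --*--*---**-**-****-*
step 22: *-**-***--*--*----*-*
step 23: *--*---**-**-****-*--
step 24: **-***--*--*----*-**-
step 25: -*---**-**-****-*--*-
step 26: -***--*--*----*-**-**
step 27: ---**-**-****-*--*--*
step 28: **--*--*----*-**-**-*
step 29: -**-**-****-*--*--*--

1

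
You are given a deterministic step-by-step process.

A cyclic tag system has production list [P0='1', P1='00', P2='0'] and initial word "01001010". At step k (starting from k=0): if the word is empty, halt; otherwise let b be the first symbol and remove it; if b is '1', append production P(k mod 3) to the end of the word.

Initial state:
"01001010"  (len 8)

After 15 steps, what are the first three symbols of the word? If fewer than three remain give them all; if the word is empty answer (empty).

0

0) "01001010"  (len 8)
1) "1001010"  (len 7)
2) "00101000"  (len 8)
3) "0101000"  (len 7)
4) "101000"  (len 6)
5) "0100000"  (len 7)
6) "100000"  (len 6)
7) "000001"  (len 6)
8) "00001"  (len 5)
9) "0001"  (len 4)
10) "001"  (len 3)
11) "01"  (len 2)
12) "1"  (len 1)
13) "1"  (len 1)
14) "00"  (len 2)
15) "0"  (len 1)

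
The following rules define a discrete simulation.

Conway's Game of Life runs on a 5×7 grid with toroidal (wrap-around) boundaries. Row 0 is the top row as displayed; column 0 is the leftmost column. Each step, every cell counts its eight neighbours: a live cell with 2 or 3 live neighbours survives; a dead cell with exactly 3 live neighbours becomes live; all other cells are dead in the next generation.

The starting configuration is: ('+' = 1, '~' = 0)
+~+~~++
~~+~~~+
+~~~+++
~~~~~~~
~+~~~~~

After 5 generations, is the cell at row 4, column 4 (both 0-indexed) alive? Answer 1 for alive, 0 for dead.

gen 0: +~+~~++
~~+~~~+
+~~~+++
~~~~~~~
~+~~~~~
gen 1: +~+~~++
~~~++~~
+~~~~++
+~~~~++
++~~~~+
gen 2: ~~++++~
~+~++~~
+~~~~~~
~~~~~~~
~~~~~~~
gen 3: ~~+~~+~
~+~~~+~
~~~~~~~
~~~~~~~
~~~++~~
gen 4: ~~++~+~
~~~~~~~
~~~~~~~
~~~~~~~
~~~++~~
gen 5: ~~++~~~
~~~~~~~
~~~~~~~
~~~~~~~
~~+++~~

1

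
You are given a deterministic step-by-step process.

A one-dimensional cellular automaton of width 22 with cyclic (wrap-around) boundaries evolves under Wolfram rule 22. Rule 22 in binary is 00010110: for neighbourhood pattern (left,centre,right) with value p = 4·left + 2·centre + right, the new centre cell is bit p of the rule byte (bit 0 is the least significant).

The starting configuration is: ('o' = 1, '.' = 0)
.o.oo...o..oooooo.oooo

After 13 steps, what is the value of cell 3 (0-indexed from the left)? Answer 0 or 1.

step 0: .o.oo...o..oooooo.oooo
step 1: .o...o.oooo...........
step 2: ooo.oo.....o..........
step 3: ......o...ooo........o
step 4: o....ooo.o...o......oo
step 5: .o..o....oo.ooo....o..
step 6: oooooo..o......o..ooo.
step 7: ......oooo....oooo....
step 8: .....o....o..o....o...
step 9: ....ooo..oooooo..ooo..
step 10: ...o...oo......oo...o.
step 11: ..ooo.o..o....o..o.ooo
step 12: oo....ooooo..ooooo....
step 13: ..o..o.....oo.....o..o

0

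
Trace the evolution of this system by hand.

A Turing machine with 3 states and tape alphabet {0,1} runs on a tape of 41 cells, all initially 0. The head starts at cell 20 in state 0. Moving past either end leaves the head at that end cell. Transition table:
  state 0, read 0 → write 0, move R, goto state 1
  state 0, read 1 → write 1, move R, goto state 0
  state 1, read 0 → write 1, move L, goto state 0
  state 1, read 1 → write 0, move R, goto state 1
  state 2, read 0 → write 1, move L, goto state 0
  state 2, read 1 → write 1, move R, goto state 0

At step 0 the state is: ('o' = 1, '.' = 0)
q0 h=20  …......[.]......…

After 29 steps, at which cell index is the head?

t=0: q0 h=20  …......[.]......…
t=1: q1 h=21  …......[.]......…
t=2: q0 h=20  …......[.]o.....…
t=3: q1 h=21  …......[o]......…
t=4: q1 h=22  …......[.]......…
t=5: q0 h=21  …......[.]o.....…
t=6: q1 h=22  …......[o]......…
t=7: q1 h=23  …......[.]......…
t=8: q0 h=22  …......[.]o.....…
t=9: q1 h=23  …......[o]......…
t=10: q1 h=24  …......[.]......…
t=11: q0 h=23  …......[.]o.....…
t=12: q1 h=24  …......[o]......…
t=13: q1 h=25  …......[.]......…
t=14: q0 h=24  …......[.]o.....…
t=15: q1 h=25  …......[o]......…
t=16: q1 h=26  …......[.]......…
t=17: q0 h=25  …......[.]o.....…
t=18: q1 h=26  …......[o]......…
t=19: q1 h=27  …......[.]......…
t=20: q0 h=26  …......[.]o.....…
t=21: q1 h=27  …......[o]......…
t=22: q1 h=28  …......[.]......…
t=23: q0 h=27  …......[.]o.....…
t=24: q1 h=28  …......[o]......…
t=25: q1 h=29  …......[.]......…
t=26: q0 h=28  …......[.]o.....…
t=27: q1 h=29  …......[o]......…
t=28: q1 h=30  …......[.]......…
t=29: q0 h=29  …......[.]o.....…

29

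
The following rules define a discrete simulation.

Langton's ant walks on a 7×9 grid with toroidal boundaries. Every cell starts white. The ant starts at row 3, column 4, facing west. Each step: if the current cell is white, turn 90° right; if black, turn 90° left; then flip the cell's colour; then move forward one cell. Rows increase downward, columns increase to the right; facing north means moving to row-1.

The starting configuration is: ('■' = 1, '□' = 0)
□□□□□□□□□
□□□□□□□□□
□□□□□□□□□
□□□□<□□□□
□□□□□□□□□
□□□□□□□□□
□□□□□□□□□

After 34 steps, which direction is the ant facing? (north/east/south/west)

0) □□□□□□□□□
□□□□□□□□□
□□□□□□□□□
□□□□<□□□□
□□□□□□□□□
□□□□□□□□□
□□□□□□□□□
1) □□□□□□□□□
□□□□□□□□□
□□□□^□□□□
□□□□■□□□□
□□□□□□□□□
□□□□□□□□□
□□□□□□□□□
2) □□□□□□□□□
□□□□□□□□□
□□□□■>□□□
□□□□■□□□□
□□□□□□□□□
□□□□□□□□□
□□□□□□□□□
3) □□□□□□□□□
□□□□□□□□□
□□□□■■□□□
□□□□■v□□□
□□□□□□□□□
□□□□□□□□□
□□□□□□□□□
4) □□□□□□□□□
□□□□□□□□□
□□□□■■□□□
□□□□<■□□□
□□□□□□□□□
□□□□□□□□□
□□□□□□□□□
5) □□□□□□□□□
□□□□□□□□□
□□□□■■□□□
□□□□□■□□□
□□□□v□□□□
□□□□□□□□□
□□□□□□□□□
6) □□□□□□□□□
□□□□□□□□□
□□□□■■□□□
□□□□□■□□□
□□□<■□□□□
□□□□□□□□□
□□□□□□□□□
7) □□□□□□□□□
□□□□□□□□□
□□□□■■□□□
□□□^□■□□□
□□□■■□□□□
□□□□□□□□□
□□□□□□□□□
8) □□□□□□□□□
□□□□□□□□□
□□□□■■□□□
□□□■>■□□□
□□□■■□□□□
□□□□□□□□□
□□□□□□□□□
9) □□□□□□□□□
□□□□□□□□□
□□□□■■□□□
□□□■■■□□□
□□□■v□□□□
□□□□□□□□□
□□□□□□□□□
10) □□□□□□□□□
□□□□□□□□□
□□□□■■□□□
□□□■■■□□□
□□□■□>□□□
□□□□□□□□□
□□□□□□□□□
11) □□□□□□□□□
□□□□□□□□□
□□□□■■□□□
□□□■■■□□□
□□□■□■□□□
□□□□□v□□□
□□□□□□□□□
12) □□□□□□□□□
□□□□□□□□□
□□□□■■□□□
□□□■■■□□□
□□□■□■□□□
□□□□<■□□□
□□□□□□□□□
13) □□□□□□□□□
□□□□□□□□□
□□□□■■□□□
□□□■■■□□□
□□□■^■□□□
□□□□■■□□□
□□□□□□□□□
14) □□□□□□□□□
□□□□□□□□□
□□□□■■□□□
□□□■■■□□□
□□□■■>□□□
□□□□■■□□□
□□□□□□□□□
15) □□□□□□□□□
□□□□□□□□□
□□□□■■□□□
□□□■■^□□□
□□□■■□□□□
□□□□■■□□□
□□□□□□□□□
16) □□□□□□□□□
□□□□□□□□□
□□□□■■□□□
□□□■<□□□□
□□□■■□□□□
□□□□■■□□□
□□□□□□□□□
17) □□□□□□□□□
□□□□□□□□□
□□□□■■□□□
□□□■□□□□□
□□□■v□□□□
□□□□■■□□□
□□□□□□□□□
18) □□□□□□□□□
□□□□□□□□□
□□□□■■□□□
□□□■□□□□□
□□□■□>□□□
□□□□■■□□□
□□□□□□□□□
19) □□□□□□□□□
□□□□□□□□□
□□□□■■□□□
□□□■□□□□□
□□□■□■□□□
□□□□■v□□□
□□□□□□□□□
20) □□□□□□□□□
□□□□□□□□□
□□□□■■□□□
□□□■□□□□□
□□□■□■□□□
□□□□■□>□□
□□□□□□□□□
21) □□□□□□□□□
□□□□□□□□□
□□□□■■□□□
□□□■□□□□□
□□□■□■□□□
□□□□■□■□□
□□□□□□v□□
22) □□□□□□□□□
□□□□□□□□□
□□□□■■□□□
□□□■□□□□□
□□□■□■□□□
□□□□■□■□□
□□□□□<■□□
23) □□□□□□□□□
□□□□□□□□□
□□□□■■□□□
□□□■□□□□□
□□□■□■□□□
□□□□■^■□□
□□□□□■■□□
24) □□□□□□□□□
□□□□□□□□□
□□□□■■□□□
□□□■□□□□□
□□□■□■□□□
□□□□■■>□□
□□□□□■■□□
25) □□□□□□□□□
□□□□□□□□□
□□□□■■□□□
□□□■□□□□□
□□□■□■^□□
□□□□■■□□□
□□□□□■■□□
26) □□□□□□□□□
□□□□□□□□□
□□□□■■□□□
□□□■□□□□□
□□□■□■■>□
□□□□■■□□□
□□□□□■■□□
27) □□□□□□□□□
□□□□□□□□□
□□□□■■□□□
□□□■□□□□□
□□□■□■■■□
□□□□■■□v□
□□□□□■■□□
28) □□□□□□□□□
□□□□□□□□□
□□□□■■□□□
□□□■□□□□□
□□□■□■■■□
□□□□■■<■□
□□□□□■■□□
29) □□□□□□□□□
□□□□□□□□□
□□□□■■□□□
□□□■□□□□□
□□□■□■^■□
□□□□■■■■□
□□□□□■■□□
30) □□□□□□□□□
□□□□□□□□□
□□□□■■□□□
□□□■□□□□□
□□□■□<□■□
□□□□■■■■□
□□□□□■■□□
31) □□□□□□□□□
□□□□□□□□□
□□□□■■□□□
□□□■□□□□□
□□□■□□□■□
□□□□■v■■□
□□□□□■■□□
32) □□□□□□□□□
□□□□□□□□□
□□□□■■□□□
□□□■□□□□□
□□□■□□□■□
□□□□■□>■□
□□□□□■■□□
33) □□□□□□□□□
□□□□□□□□□
□□□□■■□□□
□□□■□□□□□
□□□■□□^■□
□□□□■□□■□
□□□□□■■□□
34) □□□□□□□□□
□□□□□□□□□
□□□□■■□□□
□□□■□□□□□
□□□■□□■>□
□□□□■□□■□
□□□□□■■□□

east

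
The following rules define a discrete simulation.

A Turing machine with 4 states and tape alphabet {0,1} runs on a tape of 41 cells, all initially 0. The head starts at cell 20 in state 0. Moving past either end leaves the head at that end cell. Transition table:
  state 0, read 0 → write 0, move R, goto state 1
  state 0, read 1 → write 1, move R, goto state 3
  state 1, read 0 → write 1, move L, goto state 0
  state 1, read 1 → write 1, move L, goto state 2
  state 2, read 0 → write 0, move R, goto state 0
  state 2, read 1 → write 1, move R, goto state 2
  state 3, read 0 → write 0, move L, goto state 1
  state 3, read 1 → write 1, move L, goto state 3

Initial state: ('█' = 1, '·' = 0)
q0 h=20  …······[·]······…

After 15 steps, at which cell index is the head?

k=0  q0 h=20  …······[·]······…
k=1  q1 h=21  …······[·]······…
k=2  q0 h=20  …······[·]█·····…
k=3  q1 h=21  …······[█]······…
k=4  q2 h=20  …······[·]█·····…
k=5  q0 h=21  …······[█]······…
k=6  q3 h=22  …·····█[·]······…
k=7  q1 h=21  …······[█]······…
k=8  q2 h=20  …······[·]█·····…
k=9  q0 h=21  …······[█]······…
k=10  q3 h=22  …·····█[·]······…
k=11  q1 h=21  …······[█]······…
k=12  q2 h=20  …······[·]█·····…
k=13  q0 h=21  …······[█]······…
k=14  q3 h=22  …·····█[·]······…
k=15  q1 h=21  …······[█]······…

21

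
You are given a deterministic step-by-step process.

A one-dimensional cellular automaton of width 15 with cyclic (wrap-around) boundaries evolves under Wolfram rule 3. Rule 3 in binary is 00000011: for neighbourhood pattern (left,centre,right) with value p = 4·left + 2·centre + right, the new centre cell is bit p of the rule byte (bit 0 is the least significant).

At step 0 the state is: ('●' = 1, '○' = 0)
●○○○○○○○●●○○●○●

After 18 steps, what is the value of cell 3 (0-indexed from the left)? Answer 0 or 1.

1

0) ●○○○○○○○●●○○●○●
1) ○○●●●●●●○○○●○○○
2) ●●○○○○○○○●●○○●●
3) ○○○●●●●●●○○○●○○
4) ●●●○○○○○○○●●○○●
5) ○○○○●●●●●●○○○●○
6) ●●●●○○○○○○○●●○○
7) ○○○○○●●●●●●○○○●
8) ○●●●●○○○○○○○●●○
9) ●○○○○○●●●●●●○○○
10) ○○●●●●○○○○○○○●●
11) ○●○○○○○●●●●●●○○
12) ●○○●●●●○○○○○○○●
13) ○○●○○○○○●●●●●●○
14) ●●○○●●●●○○○○○○○
15) ○○○●○○○○○●●●●●●
16) ○●●○○●●●●○○○○○○
17) ●○○○●○○○○○●●●●●
18) ○○●●○○●●●●○○○○○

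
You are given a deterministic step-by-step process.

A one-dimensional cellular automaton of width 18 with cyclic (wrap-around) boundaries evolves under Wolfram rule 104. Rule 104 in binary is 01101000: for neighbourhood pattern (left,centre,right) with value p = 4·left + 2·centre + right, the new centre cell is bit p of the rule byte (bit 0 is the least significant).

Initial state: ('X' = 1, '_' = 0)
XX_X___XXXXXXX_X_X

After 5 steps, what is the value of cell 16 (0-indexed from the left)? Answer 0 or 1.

t=0: XX_X___XXXXXXX_X_X
t=1: _XX____X_____XX_XX
t=2: XXX__________XXXXX
t=3: __X__________X____
t=4: __________________
t=5: __________________

0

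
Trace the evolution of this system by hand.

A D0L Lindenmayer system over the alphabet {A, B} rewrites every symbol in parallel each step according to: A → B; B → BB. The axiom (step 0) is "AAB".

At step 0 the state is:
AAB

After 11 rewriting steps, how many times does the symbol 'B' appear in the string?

4096

k=0  AAB
k=1  BBBB
k=2  BBBBBBBB
k=3  BBBBBBBBBBBBBBBB
k=4  BBBBBBBBBBBBBBBBBBBBBBBBBBBBBBBB
k=5  BBBBBBBBBBBBBBBBBBBBBBBBBBBBBBBBBBBBBBBBBBBBBBBBBBBBBBBBBBBBBBBB
k=6  BBBBBBBBBBBBBBBBBBBBBBBBBBBBBBBBBBBBBBBBBBBBBBBBBBBBBBBBBB…BBBBBBBBBBBBBBBBBBBBBBBBBBBBBBBBBBBBBBBBBBBBBBBBBBBBBBBBBB  (len 128)
k=7  BBBBBBBBBBBBBBBBBBBBBBBBBBBBBBBBBBBBBBBBBBBBBBBBBBBBBBBBBB…BBBBBBBBBBBBBBBBBBBBBBBBBBBBBBBBBBBBBBBBBBBBBBBBBBBBBBBBBB  (len 256)
k=8  BBBBBBBBBBBBBBBBBBBBBBBBBBBBBBBBBBBBBBBBBBBBBBBBBBBBBBBBBB…BBBBBBBBBBBBBBBBBBBBBBBBBBBBBBBBBBBBBBBBBBBBBBBBBBBBBBBBBB  (len 512)
k=9  BBBBBBBBBBBBBBBBBBBBBBBBBBBBBBBBBBBBBBBBBBBBBBBBBBBBBBBBBB…BBBBBBBBBBBBBBBBBBBBBBBBBBBBBBBBBBBBBBBBBBBBBBBBBBBBBBBBBB  (len 1024)
k=10  BBBBBBBBBBBBBBBBBBBBBBBBBBBBBBBBBBBBBBBBBBBBBBBBBBBBBBBBBB…BBBBBBBBBBBBBBBBBBBBBBBBBBBBBBBBBBBBBBBBBBBBBBBBBBBBBBBBBB  (len 2048)
k=11  BBBBBBBBBBBBBBBBBBBBBBBBBBBBBBBBBBBBBBBBBBBBBBBBBBBBBBBBBB…BBBBBBBBBBBBBBBBBBBBBBBBBBBBBBBBBBBBBBBBBBBBBBBBBBBBBBBBBB  (len 4096)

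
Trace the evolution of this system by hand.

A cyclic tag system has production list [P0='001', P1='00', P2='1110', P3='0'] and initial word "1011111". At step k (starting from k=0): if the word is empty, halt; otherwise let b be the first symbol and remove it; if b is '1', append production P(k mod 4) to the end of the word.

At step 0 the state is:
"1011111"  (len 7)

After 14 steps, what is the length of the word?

20

t=0: "1011111"  (len 7)
t=1: "011111001"  (len 9)
t=2: "11111001"  (len 8)
t=3: "11110011110"  (len 11)
t=4: "11100111100"  (len 11)
t=5: "1100111100001"  (len 13)
t=6: "10011110000100"  (len 14)
t=7: "00111100001001110"  (len 17)
t=8: "0111100001001110"  (len 16)
t=9: "111100001001110"  (len 15)
t=10: "1110000100111000"  (len 16)
t=11: "1100001001110001110"  (len 19)
t=12: "1000010011100011100"  (len 19)
t=13: "000010011100011100001"  (len 21)
t=14: "00010011100011100001"  (len 20)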